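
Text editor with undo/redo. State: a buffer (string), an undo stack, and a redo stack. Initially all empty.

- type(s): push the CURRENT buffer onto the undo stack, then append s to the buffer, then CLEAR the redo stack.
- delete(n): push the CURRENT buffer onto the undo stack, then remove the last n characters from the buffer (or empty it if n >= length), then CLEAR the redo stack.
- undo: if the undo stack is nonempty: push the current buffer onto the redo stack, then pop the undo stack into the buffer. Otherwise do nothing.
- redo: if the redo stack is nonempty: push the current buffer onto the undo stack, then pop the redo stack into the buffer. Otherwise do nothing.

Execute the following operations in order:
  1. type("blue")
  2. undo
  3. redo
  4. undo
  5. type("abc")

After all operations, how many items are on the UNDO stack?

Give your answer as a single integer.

Answer: 1

Derivation:
After op 1 (type): buf='blue' undo_depth=1 redo_depth=0
After op 2 (undo): buf='(empty)' undo_depth=0 redo_depth=1
After op 3 (redo): buf='blue' undo_depth=1 redo_depth=0
After op 4 (undo): buf='(empty)' undo_depth=0 redo_depth=1
After op 5 (type): buf='abc' undo_depth=1 redo_depth=0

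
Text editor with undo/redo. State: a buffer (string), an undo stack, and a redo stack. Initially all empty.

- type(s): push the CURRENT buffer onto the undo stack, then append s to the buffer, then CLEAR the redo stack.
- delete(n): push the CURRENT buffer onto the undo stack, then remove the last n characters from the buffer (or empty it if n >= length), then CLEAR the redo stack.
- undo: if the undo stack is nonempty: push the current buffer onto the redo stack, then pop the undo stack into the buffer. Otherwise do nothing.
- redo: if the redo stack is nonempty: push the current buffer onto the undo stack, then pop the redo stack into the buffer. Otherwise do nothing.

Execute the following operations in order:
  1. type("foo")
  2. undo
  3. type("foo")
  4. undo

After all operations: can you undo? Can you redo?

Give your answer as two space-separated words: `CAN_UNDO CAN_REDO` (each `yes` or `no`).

After op 1 (type): buf='foo' undo_depth=1 redo_depth=0
After op 2 (undo): buf='(empty)' undo_depth=0 redo_depth=1
After op 3 (type): buf='foo' undo_depth=1 redo_depth=0
After op 4 (undo): buf='(empty)' undo_depth=0 redo_depth=1

Answer: no yes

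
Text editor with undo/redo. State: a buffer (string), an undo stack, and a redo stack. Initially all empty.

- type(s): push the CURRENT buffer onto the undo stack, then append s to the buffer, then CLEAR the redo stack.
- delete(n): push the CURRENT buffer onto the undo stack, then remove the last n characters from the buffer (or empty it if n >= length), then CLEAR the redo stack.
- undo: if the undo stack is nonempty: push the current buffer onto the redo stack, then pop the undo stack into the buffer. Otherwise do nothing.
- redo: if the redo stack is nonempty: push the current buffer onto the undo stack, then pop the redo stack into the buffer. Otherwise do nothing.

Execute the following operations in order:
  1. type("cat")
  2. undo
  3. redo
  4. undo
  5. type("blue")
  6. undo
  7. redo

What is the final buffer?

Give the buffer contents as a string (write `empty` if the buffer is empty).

Answer: blue

Derivation:
After op 1 (type): buf='cat' undo_depth=1 redo_depth=0
After op 2 (undo): buf='(empty)' undo_depth=0 redo_depth=1
After op 3 (redo): buf='cat' undo_depth=1 redo_depth=0
After op 4 (undo): buf='(empty)' undo_depth=0 redo_depth=1
After op 5 (type): buf='blue' undo_depth=1 redo_depth=0
After op 6 (undo): buf='(empty)' undo_depth=0 redo_depth=1
After op 7 (redo): buf='blue' undo_depth=1 redo_depth=0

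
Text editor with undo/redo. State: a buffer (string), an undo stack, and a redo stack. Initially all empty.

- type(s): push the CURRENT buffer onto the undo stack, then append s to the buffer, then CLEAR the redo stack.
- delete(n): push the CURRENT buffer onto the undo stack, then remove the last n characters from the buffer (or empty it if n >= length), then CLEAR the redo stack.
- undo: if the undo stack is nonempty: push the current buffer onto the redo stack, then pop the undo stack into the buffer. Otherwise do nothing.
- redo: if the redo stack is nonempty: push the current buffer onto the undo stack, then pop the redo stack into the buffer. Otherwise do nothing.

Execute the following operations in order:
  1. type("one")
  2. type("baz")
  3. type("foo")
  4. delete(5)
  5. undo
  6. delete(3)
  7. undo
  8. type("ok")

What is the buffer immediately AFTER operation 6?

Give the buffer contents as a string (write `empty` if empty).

After op 1 (type): buf='one' undo_depth=1 redo_depth=0
After op 2 (type): buf='onebaz' undo_depth=2 redo_depth=0
After op 3 (type): buf='onebazfoo' undo_depth=3 redo_depth=0
After op 4 (delete): buf='oneb' undo_depth=4 redo_depth=0
After op 5 (undo): buf='onebazfoo' undo_depth=3 redo_depth=1
After op 6 (delete): buf='onebaz' undo_depth=4 redo_depth=0

Answer: onebaz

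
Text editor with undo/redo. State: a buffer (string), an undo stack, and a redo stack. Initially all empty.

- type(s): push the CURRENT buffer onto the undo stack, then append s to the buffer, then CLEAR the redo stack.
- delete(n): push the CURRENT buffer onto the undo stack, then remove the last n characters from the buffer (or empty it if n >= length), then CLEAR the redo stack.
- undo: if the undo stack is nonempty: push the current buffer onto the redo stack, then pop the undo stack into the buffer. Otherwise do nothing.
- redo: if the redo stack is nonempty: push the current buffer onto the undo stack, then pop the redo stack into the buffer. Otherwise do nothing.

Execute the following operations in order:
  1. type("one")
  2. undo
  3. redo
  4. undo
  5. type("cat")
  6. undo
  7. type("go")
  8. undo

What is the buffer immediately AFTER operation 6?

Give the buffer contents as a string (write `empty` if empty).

Answer: empty

Derivation:
After op 1 (type): buf='one' undo_depth=1 redo_depth=0
After op 2 (undo): buf='(empty)' undo_depth=0 redo_depth=1
After op 3 (redo): buf='one' undo_depth=1 redo_depth=0
After op 4 (undo): buf='(empty)' undo_depth=0 redo_depth=1
After op 5 (type): buf='cat' undo_depth=1 redo_depth=0
After op 6 (undo): buf='(empty)' undo_depth=0 redo_depth=1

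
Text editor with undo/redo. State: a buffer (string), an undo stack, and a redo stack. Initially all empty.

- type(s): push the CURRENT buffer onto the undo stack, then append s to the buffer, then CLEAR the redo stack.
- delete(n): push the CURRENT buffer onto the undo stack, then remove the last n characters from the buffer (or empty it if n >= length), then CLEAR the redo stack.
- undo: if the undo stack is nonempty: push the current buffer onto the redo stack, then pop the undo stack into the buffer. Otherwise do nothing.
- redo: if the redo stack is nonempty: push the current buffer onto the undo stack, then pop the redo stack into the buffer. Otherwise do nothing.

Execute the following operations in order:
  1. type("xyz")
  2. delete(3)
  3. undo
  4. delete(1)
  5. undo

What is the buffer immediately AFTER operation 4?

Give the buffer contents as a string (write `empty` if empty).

Answer: xy

Derivation:
After op 1 (type): buf='xyz' undo_depth=1 redo_depth=0
After op 2 (delete): buf='(empty)' undo_depth=2 redo_depth=0
After op 3 (undo): buf='xyz' undo_depth=1 redo_depth=1
After op 4 (delete): buf='xy' undo_depth=2 redo_depth=0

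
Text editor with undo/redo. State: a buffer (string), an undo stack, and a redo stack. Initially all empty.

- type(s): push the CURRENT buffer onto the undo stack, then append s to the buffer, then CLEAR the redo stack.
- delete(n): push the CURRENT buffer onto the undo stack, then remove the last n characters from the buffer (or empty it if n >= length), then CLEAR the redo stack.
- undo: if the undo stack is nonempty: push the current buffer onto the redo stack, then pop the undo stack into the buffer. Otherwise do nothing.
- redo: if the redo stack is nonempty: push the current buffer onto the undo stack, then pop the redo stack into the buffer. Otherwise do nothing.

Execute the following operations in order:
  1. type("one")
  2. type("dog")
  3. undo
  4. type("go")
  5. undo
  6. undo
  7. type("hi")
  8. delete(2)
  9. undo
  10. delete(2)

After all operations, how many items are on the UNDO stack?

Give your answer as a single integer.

Answer: 2

Derivation:
After op 1 (type): buf='one' undo_depth=1 redo_depth=0
After op 2 (type): buf='onedog' undo_depth=2 redo_depth=0
After op 3 (undo): buf='one' undo_depth=1 redo_depth=1
After op 4 (type): buf='onego' undo_depth=2 redo_depth=0
After op 5 (undo): buf='one' undo_depth=1 redo_depth=1
After op 6 (undo): buf='(empty)' undo_depth=0 redo_depth=2
After op 7 (type): buf='hi' undo_depth=1 redo_depth=0
After op 8 (delete): buf='(empty)' undo_depth=2 redo_depth=0
After op 9 (undo): buf='hi' undo_depth=1 redo_depth=1
After op 10 (delete): buf='(empty)' undo_depth=2 redo_depth=0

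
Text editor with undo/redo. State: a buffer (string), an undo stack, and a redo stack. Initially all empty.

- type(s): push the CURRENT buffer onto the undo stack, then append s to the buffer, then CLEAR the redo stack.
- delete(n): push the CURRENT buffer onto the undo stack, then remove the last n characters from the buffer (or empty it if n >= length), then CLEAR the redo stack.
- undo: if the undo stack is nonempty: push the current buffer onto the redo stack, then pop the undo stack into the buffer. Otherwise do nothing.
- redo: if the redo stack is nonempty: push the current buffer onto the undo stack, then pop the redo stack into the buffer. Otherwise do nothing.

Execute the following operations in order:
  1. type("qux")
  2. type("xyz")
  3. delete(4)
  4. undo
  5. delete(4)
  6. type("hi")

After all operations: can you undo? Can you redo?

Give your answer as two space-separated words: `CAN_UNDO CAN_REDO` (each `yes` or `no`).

Answer: yes no

Derivation:
After op 1 (type): buf='qux' undo_depth=1 redo_depth=0
After op 2 (type): buf='quxxyz' undo_depth=2 redo_depth=0
After op 3 (delete): buf='qu' undo_depth=3 redo_depth=0
After op 4 (undo): buf='quxxyz' undo_depth=2 redo_depth=1
After op 5 (delete): buf='qu' undo_depth=3 redo_depth=0
After op 6 (type): buf='quhi' undo_depth=4 redo_depth=0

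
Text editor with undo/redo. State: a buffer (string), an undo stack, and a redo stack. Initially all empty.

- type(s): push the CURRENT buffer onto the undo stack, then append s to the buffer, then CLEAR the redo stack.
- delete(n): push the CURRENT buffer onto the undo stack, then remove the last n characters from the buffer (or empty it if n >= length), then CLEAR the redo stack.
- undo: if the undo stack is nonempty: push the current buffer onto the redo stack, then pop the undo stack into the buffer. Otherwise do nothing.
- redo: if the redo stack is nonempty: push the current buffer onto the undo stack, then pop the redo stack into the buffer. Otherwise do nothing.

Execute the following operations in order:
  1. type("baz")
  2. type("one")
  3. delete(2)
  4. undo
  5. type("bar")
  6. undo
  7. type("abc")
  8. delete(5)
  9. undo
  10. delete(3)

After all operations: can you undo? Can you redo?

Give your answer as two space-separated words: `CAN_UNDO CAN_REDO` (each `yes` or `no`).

Answer: yes no

Derivation:
After op 1 (type): buf='baz' undo_depth=1 redo_depth=0
After op 2 (type): buf='bazone' undo_depth=2 redo_depth=0
After op 3 (delete): buf='bazo' undo_depth=3 redo_depth=0
After op 4 (undo): buf='bazone' undo_depth=2 redo_depth=1
After op 5 (type): buf='bazonebar' undo_depth=3 redo_depth=0
After op 6 (undo): buf='bazone' undo_depth=2 redo_depth=1
After op 7 (type): buf='bazoneabc' undo_depth=3 redo_depth=0
After op 8 (delete): buf='bazo' undo_depth=4 redo_depth=0
After op 9 (undo): buf='bazoneabc' undo_depth=3 redo_depth=1
After op 10 (delete): buf='bazone' undo_depth=4 redo_depth=0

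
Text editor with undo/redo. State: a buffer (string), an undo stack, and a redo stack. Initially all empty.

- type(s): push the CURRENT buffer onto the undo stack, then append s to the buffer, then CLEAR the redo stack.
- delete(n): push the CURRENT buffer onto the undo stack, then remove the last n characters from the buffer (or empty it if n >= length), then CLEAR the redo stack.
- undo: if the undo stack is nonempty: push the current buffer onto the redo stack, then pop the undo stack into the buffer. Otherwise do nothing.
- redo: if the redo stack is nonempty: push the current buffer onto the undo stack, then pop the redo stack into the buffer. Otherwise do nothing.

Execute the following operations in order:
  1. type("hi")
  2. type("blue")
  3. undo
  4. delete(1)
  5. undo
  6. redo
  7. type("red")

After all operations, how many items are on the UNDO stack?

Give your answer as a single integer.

After op 1 (type): buf='hi' undo_depth=1 redo_depth=0
After op 2 (type): buf='hiblue' undo_depth=2 redo_depth=0
After op 3 (undo): buf='hi' undo_depth=1 redo_depth=1
After op 4 (delete): buf='h' undo_depth=2 redo_depth=0
After op 5 (undo): buf='hi' undo_depth=1 redo_depth=1
After op 6 (redo): buf='h' undo_depth=2 redo_depth=0
After op 7 (type): buf='hred' undo_depth=3 redo_depth=0

Answer: 3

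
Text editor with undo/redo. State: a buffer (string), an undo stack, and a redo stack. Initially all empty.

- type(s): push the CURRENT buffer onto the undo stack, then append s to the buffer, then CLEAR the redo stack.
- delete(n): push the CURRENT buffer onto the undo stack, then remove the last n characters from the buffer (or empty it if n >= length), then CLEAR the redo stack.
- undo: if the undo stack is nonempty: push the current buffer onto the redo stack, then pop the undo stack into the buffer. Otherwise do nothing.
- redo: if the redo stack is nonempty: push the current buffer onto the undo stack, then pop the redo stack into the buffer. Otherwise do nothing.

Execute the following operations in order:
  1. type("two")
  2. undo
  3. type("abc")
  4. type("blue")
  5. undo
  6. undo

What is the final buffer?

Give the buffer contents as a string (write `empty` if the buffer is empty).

After op 1 (type): buf='two' undo_depth=1 redo_depth=0
After op 2 (undo): buf='(empty)' undo_depth=0 redo_depth=1
After op 3 (type): buf='abc' undo_depth=1 redo_depth=0
After op 4 (type): buf='abcblue' undo_depth=2 redo_depth=0
After op 5 (undo): buf='abc' undo_depth=1 redo_depth=1
After op 6 (undo): buf='(empty)' undo_depth=0 redo_depth=2

Answer: empty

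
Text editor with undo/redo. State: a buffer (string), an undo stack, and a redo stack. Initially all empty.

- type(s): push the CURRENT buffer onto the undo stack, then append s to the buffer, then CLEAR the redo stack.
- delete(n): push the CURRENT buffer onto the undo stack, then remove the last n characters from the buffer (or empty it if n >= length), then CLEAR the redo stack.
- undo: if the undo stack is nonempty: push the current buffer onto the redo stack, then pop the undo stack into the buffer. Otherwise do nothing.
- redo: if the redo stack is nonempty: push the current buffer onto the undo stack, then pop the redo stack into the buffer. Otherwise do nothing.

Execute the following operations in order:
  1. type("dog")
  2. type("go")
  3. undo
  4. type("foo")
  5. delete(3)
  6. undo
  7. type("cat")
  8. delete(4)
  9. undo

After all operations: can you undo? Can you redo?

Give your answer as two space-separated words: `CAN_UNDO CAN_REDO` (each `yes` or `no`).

Answer: yes yes

Derivation:
After op 1 (type): buf='dog' undo_depth=1 redo_depth=0
After op 2 (type): buf='doggo' undo_depth=2 redo_depth=0
After op 3 (undo): buf='dog' undo_depth=1 redo_depth=1
After op 4 (type): buf='dogfoo' undo_depth=2 redo_depth=0
After op 5 (delete): buf='dog' undo_depth=3 redo_depth=0
After op 6 (undo): buf='dogfoo' undo_depth=2 redo_depth=1
After op 7 (type): buf='dogfoocat' undo_depth=3 redo_depth=0
After op 8 (delete): buf='dogfo' undo_depth=4 redo_depth=0
After op 9 (undo): buf='dogfoocat' undo_depth=3 redo_depth=1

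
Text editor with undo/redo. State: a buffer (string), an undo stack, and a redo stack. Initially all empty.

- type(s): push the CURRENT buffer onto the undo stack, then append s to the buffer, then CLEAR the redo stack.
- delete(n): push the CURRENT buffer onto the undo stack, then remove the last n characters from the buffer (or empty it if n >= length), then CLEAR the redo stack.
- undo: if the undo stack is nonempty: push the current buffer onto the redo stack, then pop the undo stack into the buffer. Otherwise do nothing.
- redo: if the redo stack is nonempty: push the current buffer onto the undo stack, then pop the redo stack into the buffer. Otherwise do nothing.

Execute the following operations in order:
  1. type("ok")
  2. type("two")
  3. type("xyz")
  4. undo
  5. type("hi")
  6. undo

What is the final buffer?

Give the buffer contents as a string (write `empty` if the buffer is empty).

After op 1 (type): buf='ok' undo_depth=1 redo_depth=0
After op 2 (type): buf='oktwo' undo_depth=2 redo_depth=0
After op 3 (type): buf='oktwoxyz' undo_depth=3 redo_depth=0
After op 4 (undo): buf='oktwo' undo_depth=2 redo_depth=1
After op 5 (type): buf='oktwohi' undo_depth=3 redo_depth=0
After op 6 (undo): buf='oktwo' undo_depth=2 redo_depth=1

Answer: oktwo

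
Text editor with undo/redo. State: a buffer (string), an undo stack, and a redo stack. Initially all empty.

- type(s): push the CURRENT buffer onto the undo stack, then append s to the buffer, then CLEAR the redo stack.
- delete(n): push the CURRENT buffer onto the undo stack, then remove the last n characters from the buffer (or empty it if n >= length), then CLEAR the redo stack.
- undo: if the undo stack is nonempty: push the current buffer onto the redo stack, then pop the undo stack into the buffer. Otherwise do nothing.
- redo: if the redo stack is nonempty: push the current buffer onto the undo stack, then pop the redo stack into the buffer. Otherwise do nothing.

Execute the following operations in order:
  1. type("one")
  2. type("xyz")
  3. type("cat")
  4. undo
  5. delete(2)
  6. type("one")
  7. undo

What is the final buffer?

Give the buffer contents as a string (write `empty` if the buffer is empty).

Answer: onex

Derivation:
After op 1 (type): buf='one' undo_depth=1 redo_depth=0
After op 2 (type): buf='onexyz' undo_depth=2 redo_depth=0
After op 3 (type): buf='onexyzcat' undo_depth=3 redo_depth=0
After op 4 (undo): buf='onexyz' undo_depth=2 redo_depth=1
After op 5 (delete): buf='onex' undo_depth=3 redo_depth=0
After op 6 (type): buf='onexone' undo_depth=4 redo_depth=0
After op 7 (undo): buf='onex' undo_depth=3 redo_depth=1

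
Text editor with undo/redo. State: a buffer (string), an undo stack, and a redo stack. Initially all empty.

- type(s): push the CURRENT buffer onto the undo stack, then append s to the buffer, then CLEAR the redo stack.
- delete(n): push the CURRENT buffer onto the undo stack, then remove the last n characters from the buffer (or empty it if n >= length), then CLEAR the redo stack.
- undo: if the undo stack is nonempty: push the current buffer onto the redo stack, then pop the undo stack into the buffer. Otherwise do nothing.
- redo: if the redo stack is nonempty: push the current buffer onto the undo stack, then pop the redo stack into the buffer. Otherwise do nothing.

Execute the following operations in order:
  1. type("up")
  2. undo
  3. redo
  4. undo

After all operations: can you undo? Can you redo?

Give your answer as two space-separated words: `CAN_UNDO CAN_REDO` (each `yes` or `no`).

After op 1 (type): buf='up' undo_depth=1 redo_depth=0
After op 2 (undo): buf='(empty)' undo_depth=0 redo_depth=1
After op 3 (redo): buf='up' undo_depth=1 redo_depth=0
After op 4 (undo): buf='(empty)' undo_depth=0 redo_depth=1

Answer: no yes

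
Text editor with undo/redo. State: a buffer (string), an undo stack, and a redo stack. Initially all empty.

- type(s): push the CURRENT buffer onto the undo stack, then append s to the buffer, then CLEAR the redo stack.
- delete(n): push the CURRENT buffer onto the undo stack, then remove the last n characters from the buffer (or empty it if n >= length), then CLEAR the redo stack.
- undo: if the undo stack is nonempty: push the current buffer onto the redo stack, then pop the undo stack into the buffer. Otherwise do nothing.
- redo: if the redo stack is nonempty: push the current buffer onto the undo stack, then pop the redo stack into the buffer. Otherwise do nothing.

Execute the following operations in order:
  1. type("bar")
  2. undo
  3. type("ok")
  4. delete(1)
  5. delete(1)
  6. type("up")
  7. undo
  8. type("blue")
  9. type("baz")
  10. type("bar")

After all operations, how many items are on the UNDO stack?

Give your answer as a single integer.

Answer: 6

Derivation:
After op 1 (type): buf='bar' undo_depth=1 redo_depth=0
After op 2 (undo): buf='(empty)' undo_depth=0 redo_depth=1
After op 3 (type): buf='ok' undo_depth=1 redo_depth=0
After op 4 (delete): buf='o' undo_depth=2 redo_depth=0
After op 5 (delete): buf='(empty)' undo_depth=3 redo_depth=0
After op 6 (type): buf='up' undo_depth=4 redo_depth=0
After op 7 (undo): buf='(empty)' undo_depth=3 redo_depth=1
After op 8 (type): buf='blue' undo_depth=4 redo_depth=0
After op 9 (type): buf='bluebaz' undo_depth=5 redo_depth=0
After op 10 (type): buf='bluebazbar' undo_depth=6 redo_depth=0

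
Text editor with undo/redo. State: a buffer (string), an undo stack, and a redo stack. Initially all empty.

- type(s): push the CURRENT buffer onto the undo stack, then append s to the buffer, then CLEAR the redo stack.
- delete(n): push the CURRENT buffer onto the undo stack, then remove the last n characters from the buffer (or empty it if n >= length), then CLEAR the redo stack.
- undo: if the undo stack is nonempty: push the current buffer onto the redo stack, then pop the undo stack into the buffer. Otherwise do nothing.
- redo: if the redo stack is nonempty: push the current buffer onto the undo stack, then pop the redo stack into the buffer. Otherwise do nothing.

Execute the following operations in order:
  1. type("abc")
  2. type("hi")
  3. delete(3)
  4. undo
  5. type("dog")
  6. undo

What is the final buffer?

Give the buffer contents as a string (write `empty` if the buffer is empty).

After op 1 (type): buf='abc' undo_depth=1 redo_depth=0
After op 2 (type): buf='abchi' undo_depth=2 redo_depth=0
After op 3 (delete): buf='ab' undo_depth=3 redo_depth=0
After op 4 (undo): buf='abchi' undo_depth=2 redo_depth=1
After op 5 (type): buf='abchidog' undo_depth=3 redo_depth=0
After op 6 (undo): buf='abchi' undo_depth=2 redo_depth=1

Answer: abchi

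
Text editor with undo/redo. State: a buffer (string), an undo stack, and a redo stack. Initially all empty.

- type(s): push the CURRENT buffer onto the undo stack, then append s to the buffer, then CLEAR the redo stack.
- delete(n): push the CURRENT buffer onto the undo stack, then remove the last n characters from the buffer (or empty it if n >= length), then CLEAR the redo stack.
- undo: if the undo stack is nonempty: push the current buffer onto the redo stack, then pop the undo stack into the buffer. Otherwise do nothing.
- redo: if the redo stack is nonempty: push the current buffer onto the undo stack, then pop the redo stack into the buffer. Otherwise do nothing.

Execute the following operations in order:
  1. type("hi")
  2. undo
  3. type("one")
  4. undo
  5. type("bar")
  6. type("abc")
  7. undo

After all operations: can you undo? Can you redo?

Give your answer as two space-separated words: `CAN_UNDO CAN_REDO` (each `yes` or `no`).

After op 1 (type): buf='hi' undo_depth=1 redo_depth=0
After op 2 (undo): buf='(empty)' undo_depth=0 redo_depth=1
After op 3 (type): buf='one' undo_depth=1 redo_depth=0
After op 4 (undo): buf='(empty)' undo_depth=0 redo_depth=1
After op 5 (type): buf='bar' undo_depth=1 redo_depth=0
After op 6 (type): buf='barabc' undo_depth=2 redo_depth=0
After op 7 (undo): buf='bar' undo_depth=1 redo_depth=1

Answer: yes yes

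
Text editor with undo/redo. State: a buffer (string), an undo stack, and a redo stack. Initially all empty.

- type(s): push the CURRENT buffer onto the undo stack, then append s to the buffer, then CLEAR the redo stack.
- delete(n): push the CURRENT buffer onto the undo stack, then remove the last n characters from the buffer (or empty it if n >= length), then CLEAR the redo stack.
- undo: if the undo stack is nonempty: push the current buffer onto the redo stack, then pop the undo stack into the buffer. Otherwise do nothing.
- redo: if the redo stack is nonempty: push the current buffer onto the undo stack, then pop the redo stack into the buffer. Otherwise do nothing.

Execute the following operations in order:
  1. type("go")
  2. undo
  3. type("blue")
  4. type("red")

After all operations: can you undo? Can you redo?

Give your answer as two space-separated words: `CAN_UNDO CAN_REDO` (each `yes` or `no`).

After op 1 (type): buf='go' undo_depth=1 redo_depth=0
After op 2 (undo): buf='(empty)' undo_depth=0 redo_depth=1
After op 3 (type): buf='blue' undo_depth=1 redo_depth=0
After op 4 (type): buf='bluered' undo_depth=2 redo_depth=0

Answer: yes no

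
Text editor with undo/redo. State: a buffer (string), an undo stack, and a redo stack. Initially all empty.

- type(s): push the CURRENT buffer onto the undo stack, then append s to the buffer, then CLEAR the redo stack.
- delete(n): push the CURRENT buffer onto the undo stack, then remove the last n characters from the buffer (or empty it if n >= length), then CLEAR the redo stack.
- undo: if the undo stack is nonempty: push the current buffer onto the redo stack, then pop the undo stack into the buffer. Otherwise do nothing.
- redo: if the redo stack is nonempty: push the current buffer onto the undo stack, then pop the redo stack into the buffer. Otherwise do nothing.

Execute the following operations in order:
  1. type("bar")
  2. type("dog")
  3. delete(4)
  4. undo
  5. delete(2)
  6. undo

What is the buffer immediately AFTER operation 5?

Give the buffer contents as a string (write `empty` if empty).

Answer: bard

Derivation:
After op 1 (type): buf='bar' undo_depth=1 redo_depth=0
After op 2 (type): buf='bardog' undo_depth=2 redo_depth=0
After op 3 (delete): buf='ba' undo_depth=3 redo_depth=0
After op 4 (undo): buf='bardog' undo_depth=2 redo_depth=1
After op 5 (delete): buf='bard' undo_depth=3 redo_depth=0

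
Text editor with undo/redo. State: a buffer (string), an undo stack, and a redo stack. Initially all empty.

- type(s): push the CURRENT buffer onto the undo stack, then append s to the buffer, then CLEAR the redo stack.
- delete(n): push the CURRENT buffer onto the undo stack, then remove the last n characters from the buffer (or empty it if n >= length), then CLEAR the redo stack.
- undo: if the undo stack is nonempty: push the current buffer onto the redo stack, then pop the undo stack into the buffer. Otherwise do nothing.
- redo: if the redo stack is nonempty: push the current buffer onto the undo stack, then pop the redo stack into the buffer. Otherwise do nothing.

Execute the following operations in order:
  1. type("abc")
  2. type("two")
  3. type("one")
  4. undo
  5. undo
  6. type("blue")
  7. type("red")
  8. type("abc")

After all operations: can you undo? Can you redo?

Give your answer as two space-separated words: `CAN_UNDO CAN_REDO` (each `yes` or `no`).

After op 1 (type): buf='abc' undo_depth=1 redo_depth=0
After op 2 (type): buf='abctwo' undo_depth=2 redo_depth=0
After op 3 (type): buf='abctwoone' undo_depth=3 redo_depth=0
After op 4 (undo): buf='abctwo' undo_depth=2 redo_depth=1
After op 5 (undo): buf='abc' undo_depth=1 redo_depth=2
After op 6 (type): buf='abcblue' undo_depth=2 redo_depth=0
After op 7 (type): buf='abcbluered' undo_depth=3 redo_depth=0
After op 8 (type): buf='abcblueredabc' undo_depth=4 redo_depth=0

Answer: yes no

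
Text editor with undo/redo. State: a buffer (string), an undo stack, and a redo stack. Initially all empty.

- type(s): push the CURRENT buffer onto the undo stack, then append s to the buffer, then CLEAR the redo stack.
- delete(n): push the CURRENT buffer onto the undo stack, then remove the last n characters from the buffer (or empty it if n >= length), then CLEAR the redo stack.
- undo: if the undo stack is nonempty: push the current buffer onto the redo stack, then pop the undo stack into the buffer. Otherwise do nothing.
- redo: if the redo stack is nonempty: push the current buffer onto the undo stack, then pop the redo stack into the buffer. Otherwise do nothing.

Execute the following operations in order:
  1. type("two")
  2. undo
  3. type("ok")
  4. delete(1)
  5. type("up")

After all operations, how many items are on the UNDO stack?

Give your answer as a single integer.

Answer: 3

Derivation:
After op 1 (type): buf='two' undo_depth=1 redo_depth=0
After op 2 (undo): buf='(empty)' undo_depth=0 redo_depth=1
After op 3 (type): buf='ok' undo_depth=1 redo_depth=0
After op 4 (delete): buf='o' undo_depth=2 redo_depth=0
After op 5 (type): buf='oup' undo_depth=3 redo_depth=0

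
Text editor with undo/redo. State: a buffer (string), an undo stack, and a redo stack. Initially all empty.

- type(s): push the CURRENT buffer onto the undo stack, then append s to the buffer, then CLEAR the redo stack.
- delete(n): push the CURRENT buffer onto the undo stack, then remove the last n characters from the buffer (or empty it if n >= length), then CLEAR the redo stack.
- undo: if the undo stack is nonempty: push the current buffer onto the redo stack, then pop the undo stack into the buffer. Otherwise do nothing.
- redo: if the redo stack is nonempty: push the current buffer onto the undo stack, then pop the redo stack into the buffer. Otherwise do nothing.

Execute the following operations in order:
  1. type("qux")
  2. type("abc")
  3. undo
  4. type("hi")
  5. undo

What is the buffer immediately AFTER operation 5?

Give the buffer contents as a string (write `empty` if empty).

After op 1 (type): buf='qux' undo_depth=1 redo_depth=0
After op 2 (type): buf='quxabc' undo_depth=2 redo_depth=0
After op 3 (undo): buf='qux' undo_depth=1 redo_depth=1
After op 4 (type): buf='quxhi' undo_depth=2 redo_depth=0
After op 5 (undo): buf='qux' undo_depth=1 redo_depth=1

Answer: qux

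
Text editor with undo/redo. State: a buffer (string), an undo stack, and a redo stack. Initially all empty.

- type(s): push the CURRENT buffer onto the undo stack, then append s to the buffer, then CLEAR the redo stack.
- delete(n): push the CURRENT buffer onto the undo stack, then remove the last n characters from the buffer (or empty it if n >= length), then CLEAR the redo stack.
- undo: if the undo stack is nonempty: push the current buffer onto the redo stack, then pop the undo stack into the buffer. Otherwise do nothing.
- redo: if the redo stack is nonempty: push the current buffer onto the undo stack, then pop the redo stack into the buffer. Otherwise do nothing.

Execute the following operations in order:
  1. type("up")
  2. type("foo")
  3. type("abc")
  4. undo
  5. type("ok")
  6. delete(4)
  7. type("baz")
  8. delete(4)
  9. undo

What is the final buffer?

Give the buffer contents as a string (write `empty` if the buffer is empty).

Answer: upfbaz

Derivation:
After op 1 (type): buf='up' undo_depth=1 redo_depth=0
After op 2 (type): buf='upfoo' undo_depth=2 redo_depth=0
After op 3 (type): buf='upfooabc' undo_depth=3 redo_depth=0
After op 4 (undo): buf='upfoo' undo_depth=2 redo_depth=1
After op 5 (type): buf='upfoook' undo_depth=3 redo_depth=0
After op 6 (delete): buf='upf' undo_depth=4 redo_depth=0
After op 7 (type): buf='upfbaz' undo_depth=5 redo_depth=0
After op 8 (delete): buf='up' undo_depth=6 redo_depth=0
After op 9 (undo): buf='upfbaz' undo_depth=5 redo_depth=1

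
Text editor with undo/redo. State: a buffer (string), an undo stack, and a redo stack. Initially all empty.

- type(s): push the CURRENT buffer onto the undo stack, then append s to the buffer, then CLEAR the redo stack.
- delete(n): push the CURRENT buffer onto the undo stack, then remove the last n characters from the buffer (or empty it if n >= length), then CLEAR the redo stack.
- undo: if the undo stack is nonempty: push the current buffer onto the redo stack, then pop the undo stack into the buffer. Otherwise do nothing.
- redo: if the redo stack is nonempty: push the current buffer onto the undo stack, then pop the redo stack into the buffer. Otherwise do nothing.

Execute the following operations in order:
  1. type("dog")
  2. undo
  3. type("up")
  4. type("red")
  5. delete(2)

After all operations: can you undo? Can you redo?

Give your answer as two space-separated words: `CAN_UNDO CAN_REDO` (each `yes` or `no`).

After op 1 (type): buf='dog' undo_depth=1 redo_depth=0
After op 2 (undo): buf='(empty)' undo_depth=0 redo_depth=1
After op 3 (type): buf='up' undo_depth=1 redo_depth=0
After op 4 (type): buf='upred' undo_depth=2 redo_depth=0
After op 5 (delete): buf='upr' undo_depth=3 redo_depth=0

Answer: yes no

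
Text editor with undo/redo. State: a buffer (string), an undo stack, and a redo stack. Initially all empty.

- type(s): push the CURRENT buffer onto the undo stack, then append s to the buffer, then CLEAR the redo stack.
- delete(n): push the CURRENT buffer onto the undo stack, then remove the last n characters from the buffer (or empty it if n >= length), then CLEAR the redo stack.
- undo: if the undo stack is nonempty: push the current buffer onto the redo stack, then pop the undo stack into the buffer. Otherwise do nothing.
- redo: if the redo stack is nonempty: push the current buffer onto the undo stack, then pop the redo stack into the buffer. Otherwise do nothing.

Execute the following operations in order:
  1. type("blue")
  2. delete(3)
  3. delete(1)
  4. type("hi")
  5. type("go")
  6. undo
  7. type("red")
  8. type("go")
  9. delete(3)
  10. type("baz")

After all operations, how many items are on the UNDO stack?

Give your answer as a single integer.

Answer: 8

Derivation:
After op 1 (type): buf='blue' undo_depth=1 redo_depth=0
After op 2 (delete): buf='b' undo_depth=2 redo_depth=0
After op 3 (delete): buf='(empty)' undo_depth=3 redo_depth=0
After op 4 (type): buf='hi' undo_depth=4 redo_depth=0
After op 5 (type): buf='higo' undo_depth=5 redo_depth=0
After op 6 (undo): buf='hi' undo_depth=4 redo_depth=1
After op 7 (type): buf='hired' undo_depth=5 redo_depth=0
After op 8 (type): buf='hiredgo' undo_depth=6 redo_depth=0
After op 9 (delete): buf='hire' undo_depth=7 redo_depth=0
After op 10 (type): buf='hirebaz' undo_depth=8 redo_depth=0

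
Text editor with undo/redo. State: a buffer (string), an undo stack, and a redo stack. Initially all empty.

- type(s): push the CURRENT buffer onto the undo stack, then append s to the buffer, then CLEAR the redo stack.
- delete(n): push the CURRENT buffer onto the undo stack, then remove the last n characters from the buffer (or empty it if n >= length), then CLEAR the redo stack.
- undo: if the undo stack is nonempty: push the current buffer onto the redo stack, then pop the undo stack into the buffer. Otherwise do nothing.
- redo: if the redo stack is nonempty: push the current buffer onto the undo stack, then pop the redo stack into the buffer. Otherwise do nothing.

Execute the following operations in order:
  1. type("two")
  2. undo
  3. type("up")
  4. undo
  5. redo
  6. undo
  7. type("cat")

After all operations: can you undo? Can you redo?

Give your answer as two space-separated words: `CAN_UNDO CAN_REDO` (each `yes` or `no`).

After op 1 (type): buf='two' undo_depth=1 redo_depth=0
After op 2 (undo): buf='(empty)' undo_depth=0 redo_depth=1
After op 3 (type): buf='up' undo_depth=1 redo_depth=0
After op 4 (undo): buf='(empty)' undo_depth=0 redo_depth=1
After op 5 (redo): buf='up' undo_depth=1 redo_depth=0
After op 6 (undo): buf='(empty)' undo_depth=0 redo_depth=1
After op 7 (type): buf='cat' undo_depth=1 redo_depth=0

Answer: yes no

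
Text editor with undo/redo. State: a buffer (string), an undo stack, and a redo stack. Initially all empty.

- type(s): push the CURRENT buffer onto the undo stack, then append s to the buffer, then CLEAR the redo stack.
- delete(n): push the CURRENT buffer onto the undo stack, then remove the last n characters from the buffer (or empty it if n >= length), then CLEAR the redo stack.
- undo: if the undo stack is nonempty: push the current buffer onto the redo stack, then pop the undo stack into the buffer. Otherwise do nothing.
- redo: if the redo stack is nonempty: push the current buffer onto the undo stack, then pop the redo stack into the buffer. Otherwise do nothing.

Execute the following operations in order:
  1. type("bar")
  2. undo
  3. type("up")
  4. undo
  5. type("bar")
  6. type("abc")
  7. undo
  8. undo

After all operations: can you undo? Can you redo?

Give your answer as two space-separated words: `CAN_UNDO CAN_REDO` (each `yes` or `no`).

After op 1 (type): buf='bar' undo_depth=1 redo_depth=0
After op 2 (undo): buf='(empty)' undo_depth=0 redo_depth=1
After op 3 (type): buf='up' undo_depth=1 redo_depth=0
After op 4 (undo): buf='(empty)' undo_depth=0 redo_depth=1
After op 5 (type): buf='bar' undo_depth=1 redo_depth=0
After op 6 (type): buf='barabc' undo_depth=2 redo_depth=0
After op 7 (undo): buf='bar' undo_depth=1 redo_depth=1
After op 8 (undo): buf='(empty)' undo_depth=0 redo_depth=2

Answer: no yes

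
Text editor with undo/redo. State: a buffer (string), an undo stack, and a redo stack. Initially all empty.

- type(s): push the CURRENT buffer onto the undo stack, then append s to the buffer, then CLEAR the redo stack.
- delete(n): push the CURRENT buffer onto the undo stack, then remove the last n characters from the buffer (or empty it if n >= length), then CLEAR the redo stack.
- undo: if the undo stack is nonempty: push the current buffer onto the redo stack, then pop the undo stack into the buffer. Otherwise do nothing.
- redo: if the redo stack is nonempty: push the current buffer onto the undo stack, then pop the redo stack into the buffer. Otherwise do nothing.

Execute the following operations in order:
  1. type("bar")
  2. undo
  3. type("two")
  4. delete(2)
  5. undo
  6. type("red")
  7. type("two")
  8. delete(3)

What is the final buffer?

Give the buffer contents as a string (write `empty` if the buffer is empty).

After op 1 (type): buf='bar' undo_depth=1 redo_depth=0
After op 2 (undo): buf='(empty)' undo_depth=0 redo_depth=1
After op 3 (type): buf='two' undo_depth=1 redo_depth=0
After op 4 (delete): buf='t' undo_depth=2 redo_depth=0
After op 5 (undo): buf='two' undo_depth=1 redo_depth=1
After op 6 (type): buf='twored' undo_depth=2 redo_depth=0
After op 7 (type): buf='tworedtwo' undo_depth=3 redo_depth=0
After op 8 (delete): buf='twored' undo_depth=4 redo_depth=0

Answer: twored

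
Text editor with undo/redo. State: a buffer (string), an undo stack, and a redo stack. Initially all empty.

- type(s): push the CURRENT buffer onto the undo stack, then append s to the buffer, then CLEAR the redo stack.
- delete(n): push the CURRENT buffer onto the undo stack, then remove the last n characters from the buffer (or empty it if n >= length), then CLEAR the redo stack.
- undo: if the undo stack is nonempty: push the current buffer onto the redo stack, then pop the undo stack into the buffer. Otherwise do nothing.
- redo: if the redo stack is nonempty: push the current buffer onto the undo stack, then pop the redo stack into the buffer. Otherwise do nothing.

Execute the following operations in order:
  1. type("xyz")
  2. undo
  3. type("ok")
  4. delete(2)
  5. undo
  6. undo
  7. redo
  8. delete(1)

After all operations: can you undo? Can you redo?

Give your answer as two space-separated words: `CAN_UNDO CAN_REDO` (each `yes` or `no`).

After op 1 (type): buf='xyz' undo_depth=1 redo_depth=0
After op 2 (undo): buf='(empty)' undo_depth=0 redo_depth=1
After op 3 (type): buf='ok' undo_depth=1 redo_depth=0
After op 4 (delete): buf='(empty)' undo_depth=2 redo_depth=0
After op 5 (undo): buf='ok' undo_depth=1 redo_depth=1
After op 6 (undo): buf='(empty)' undo_depth=0 redo_depth=2
After op 7 (redo): buf='ok' undo_depth=1 redo_depth=1
After op 8 (delete): buf='o' undo_depth=2 redo_depth=0

Answer: yes no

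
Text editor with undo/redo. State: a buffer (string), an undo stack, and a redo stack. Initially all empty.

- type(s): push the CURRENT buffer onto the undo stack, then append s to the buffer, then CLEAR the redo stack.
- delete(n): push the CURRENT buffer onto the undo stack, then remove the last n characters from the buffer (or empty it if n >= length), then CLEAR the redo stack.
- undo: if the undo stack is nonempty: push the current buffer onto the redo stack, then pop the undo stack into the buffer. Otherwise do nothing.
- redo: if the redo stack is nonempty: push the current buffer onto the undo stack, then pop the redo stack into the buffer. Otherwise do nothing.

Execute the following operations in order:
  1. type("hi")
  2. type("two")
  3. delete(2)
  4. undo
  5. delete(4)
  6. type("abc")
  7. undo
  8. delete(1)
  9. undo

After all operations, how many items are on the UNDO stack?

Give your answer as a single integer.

After op 1 (type): buf='hi' undo_depth=1 redo_depth=0
After op 2 (type): buf='hitwo' undo_depth=2 redo_depth=0
After op 3 (delete): buf='hit' undo_depth=3 redo_depth=0
After op 4 (undo): buf='hitwo' undo_depth=2 redo_depth=1
After op 5 (delete): buf='h' undo_depth=3 redo_depth=0
After op 6 (type): buf='habc' undo_depth=4 redo_depth=0
After op 7 (undo): buf='h' undo_depth=3 redo_depth=1
After op 8 (delete): buf='(empty)' undo_depth=4 redo_depth=0
After op 9 (undo): buf='h' undo_depth=3 redo_depth=1

Answer: 3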